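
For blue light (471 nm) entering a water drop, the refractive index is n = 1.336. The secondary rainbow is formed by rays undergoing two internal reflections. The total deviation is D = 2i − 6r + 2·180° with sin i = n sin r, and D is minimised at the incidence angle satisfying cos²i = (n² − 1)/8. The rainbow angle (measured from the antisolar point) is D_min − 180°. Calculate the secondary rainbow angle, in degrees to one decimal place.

cos²i = (1.78490 − 1)/8 = 0.09811; i = arccos(0.31323) = 71.746°.
sin r = sin 71.746°/1.336 = 0.71084; r = 45.303°.
D_min = 2·71.746° − 6·45.303° + 360° = 231.674°.
Rainbow angle = D_min − 180° = 51.674°.

51.7°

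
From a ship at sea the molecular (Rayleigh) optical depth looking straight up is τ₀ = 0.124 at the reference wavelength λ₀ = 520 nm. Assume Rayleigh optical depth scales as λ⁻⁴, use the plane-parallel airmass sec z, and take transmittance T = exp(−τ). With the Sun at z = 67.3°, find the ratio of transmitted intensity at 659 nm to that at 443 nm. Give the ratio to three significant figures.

Airmass: sec 67.3° = 2.5913.
τ(659 nm) = 0.124 × (520/659)⁴ × 2.5913 = 0.124 × 0.3877 × 2.5913 = 0.1246.
τ(443 nm) = 0.124 × (520/443)⁴ × 2.5913 = 0.124 × 1.8984 × 2.5913 = 0.6100.
T(659)/T(443) = exp(τ_B − τ_A) = exp(0.4854) = 1.6249.

1.62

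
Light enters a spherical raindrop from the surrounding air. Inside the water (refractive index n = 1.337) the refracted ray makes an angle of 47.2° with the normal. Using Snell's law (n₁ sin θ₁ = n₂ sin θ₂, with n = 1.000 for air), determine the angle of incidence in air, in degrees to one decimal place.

Snell: sin θ_i = n · sin θ_r = 1.337 × sin 47.2° = 1.337 × 0.7337 = 0.9810.
θ_i = arcsin(0.9810) = 78.81°.

78.8°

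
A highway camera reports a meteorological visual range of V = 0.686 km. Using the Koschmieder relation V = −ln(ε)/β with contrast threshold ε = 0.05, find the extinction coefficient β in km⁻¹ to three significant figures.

4.37 km⁻¹

β = −ln(0.05) / V = 2.996 / 0.686 = 4.3670 km⁻¹.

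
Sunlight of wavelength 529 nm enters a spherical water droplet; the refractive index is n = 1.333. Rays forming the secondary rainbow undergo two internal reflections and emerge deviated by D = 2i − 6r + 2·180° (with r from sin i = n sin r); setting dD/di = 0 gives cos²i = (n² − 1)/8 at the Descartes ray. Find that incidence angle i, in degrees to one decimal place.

cos²i = (1.333² − 1)/8 = (1.77689 − 1)/8 = 0.09711.
cos i = 0.31163, so i = 71.843°.

71.8°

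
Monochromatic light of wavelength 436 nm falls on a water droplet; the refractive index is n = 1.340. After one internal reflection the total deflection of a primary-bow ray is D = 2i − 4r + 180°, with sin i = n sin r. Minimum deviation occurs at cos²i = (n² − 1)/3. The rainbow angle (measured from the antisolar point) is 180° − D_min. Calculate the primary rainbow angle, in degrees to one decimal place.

cos²i = (1.79560 − 1)/3 = 0.26520; i = arccos(0.51498) = 59.004°.
sin r = sin 59.004°/1.340 = 0.63971; r = 39.770°.
D_min = 2·59.004° − 4·39.770° + 180° = 138.929°.
Rainbow angle = 180° − D_min = 41.071°.

41.1°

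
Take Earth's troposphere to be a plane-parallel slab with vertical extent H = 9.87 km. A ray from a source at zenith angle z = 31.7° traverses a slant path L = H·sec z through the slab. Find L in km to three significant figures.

11.6 km

sec z = 1/cos 31.7° = 1.1753.
L = 9.87 × 1.1753 = 11.601 km.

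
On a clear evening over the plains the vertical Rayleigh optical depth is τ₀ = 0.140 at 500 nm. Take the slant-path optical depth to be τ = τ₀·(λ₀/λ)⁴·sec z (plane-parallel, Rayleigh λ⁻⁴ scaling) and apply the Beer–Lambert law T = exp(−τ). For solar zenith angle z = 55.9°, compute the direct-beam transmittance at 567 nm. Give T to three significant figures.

sec 55.9° = 1.7837.
τ = 0.140 × (500/567)⁴ × 1.7837 = 0.140 × 0.6047 × 1.7837 = 0.1510.
T = exp(−0.1510) = 0.8598.

0.860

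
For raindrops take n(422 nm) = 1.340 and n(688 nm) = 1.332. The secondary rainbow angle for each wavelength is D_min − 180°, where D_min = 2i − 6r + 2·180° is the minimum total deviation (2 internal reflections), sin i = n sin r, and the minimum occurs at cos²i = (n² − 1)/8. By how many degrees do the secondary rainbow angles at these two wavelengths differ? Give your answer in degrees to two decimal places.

At 422 nm (n = 1.340): cos²i = 0.09945 → i = 71.618°, r = 45.088°, D_min = 232.709°, rainbow angle = 52.709°.
At 688 nm (n = 1.332): cos²i = 0.09678 → i = 71.875°, r = 45.520°, D_min = 230.628°, rainbow angle = 50.628°.
Angular width = |52.709° − 50.628°| = 2.080°.

2.08°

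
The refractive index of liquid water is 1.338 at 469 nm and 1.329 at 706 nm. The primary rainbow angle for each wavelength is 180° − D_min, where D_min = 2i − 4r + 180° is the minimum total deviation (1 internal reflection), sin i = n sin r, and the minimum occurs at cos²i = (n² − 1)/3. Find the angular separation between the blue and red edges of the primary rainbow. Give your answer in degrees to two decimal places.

At 469 nm (n = 1.338): cos²i = 0.26341 → i = 59.120°, r = 39.899°, D_min = 138.643°, rainbow angle = 41.357°.
At 706 nm (n = 1.329): cos²i = 0.25541 → i = 59.643°, r = 40.487°, D_min = 137.337°, rainbow angle = 42.663°.
Angular width = |41.357° − 42.663°| = 1.307°.

1.31°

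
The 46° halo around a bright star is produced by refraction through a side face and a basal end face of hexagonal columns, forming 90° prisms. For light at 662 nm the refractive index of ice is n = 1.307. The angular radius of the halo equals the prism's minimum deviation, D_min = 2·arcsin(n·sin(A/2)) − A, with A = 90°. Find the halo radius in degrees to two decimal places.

45.09°

n·sin(A/2) = 1.307 × sin 45° = 1.307 × 0.7071 = 0.9242.
D_min = 2·arcsin(0.9242) − 90° = 2 × 67.546° − 90° = 45.093°.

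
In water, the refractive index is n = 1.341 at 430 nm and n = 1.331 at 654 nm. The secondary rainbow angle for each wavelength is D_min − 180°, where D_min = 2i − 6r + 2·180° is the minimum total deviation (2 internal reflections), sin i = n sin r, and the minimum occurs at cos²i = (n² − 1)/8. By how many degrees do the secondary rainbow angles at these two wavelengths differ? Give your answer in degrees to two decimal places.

2.60°

At 430 nm (n = 1.341): cos²i = 0.09979 → i = 71.586°, r = 45.034°, D_min = 232.966°, rainbow angle = 52.966°.
At 654 nm (n = 1.331): cos²i = 0.09645 → i = 71.907°, r = 45.575°, D_min = 230.365°, rainbow angle = 50.365°.
Angular width = |52.966° − 50.365°| = 2.601°.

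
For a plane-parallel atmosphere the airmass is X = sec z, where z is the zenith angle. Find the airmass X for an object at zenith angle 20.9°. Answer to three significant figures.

1.07

X = sec z = 1/cos 20.9° = 1/0.9342 = 1.0704.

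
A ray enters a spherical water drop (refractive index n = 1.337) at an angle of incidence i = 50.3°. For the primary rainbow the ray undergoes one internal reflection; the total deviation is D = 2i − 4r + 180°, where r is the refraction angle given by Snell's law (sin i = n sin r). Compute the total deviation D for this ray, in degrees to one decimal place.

sin r = sin 50.3° / 1.337 = 0.7694/1.337 = 0.5755; r = 35.13°.
D = 2·50.3° − 4·35.13° + 180° = 100.60° − 140.53° + 180° = 140.07°.

140.1°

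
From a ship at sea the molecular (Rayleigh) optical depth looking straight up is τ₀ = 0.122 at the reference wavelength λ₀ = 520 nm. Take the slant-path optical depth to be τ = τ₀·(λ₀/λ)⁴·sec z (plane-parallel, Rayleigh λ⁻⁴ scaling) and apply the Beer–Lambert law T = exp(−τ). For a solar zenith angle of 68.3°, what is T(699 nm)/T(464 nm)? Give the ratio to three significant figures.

Airmass: sec 68.3° = 2.7046.
τ(699 nm) = 0.122 × (520/699)⁴ × 2.7046 = 0.122 × 0.3063 × 2.7046 = 0.1011.
τ(464 nm) = 0.122 × (520/464)⁴ × 2.7046 = 0.122 × 1.5774 × 2.7046 = 0.5205.
T(699)/T(464) = exp(τ_B − τ_A) = exp(0.4194) = 1.5211.

1.52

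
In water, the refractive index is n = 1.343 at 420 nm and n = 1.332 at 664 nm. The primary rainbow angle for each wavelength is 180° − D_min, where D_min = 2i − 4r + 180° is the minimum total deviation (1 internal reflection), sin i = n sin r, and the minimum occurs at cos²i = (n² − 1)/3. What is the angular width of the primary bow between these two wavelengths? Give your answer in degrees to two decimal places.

1.58°

At 420 nm (n = 1.343): cos²i = 0.26788 → i = 58.830°, r = 39.577°, D_min = 139.354°, rainbow angle = 40.646°.
At 664 nm (n = 1.332): cos²i = 0.25807 → i = 59.469°, r = 40.290°, D_min = 137.776°, rainbow angle = 42.224°.
Angular width = |40.646° − 42.224°| = 1.578°.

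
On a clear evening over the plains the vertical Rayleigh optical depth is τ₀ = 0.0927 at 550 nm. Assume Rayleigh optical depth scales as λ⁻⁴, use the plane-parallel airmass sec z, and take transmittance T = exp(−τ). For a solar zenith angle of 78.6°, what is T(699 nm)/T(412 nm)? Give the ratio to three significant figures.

Airmass: sec 78.6° = 5.0593.
τ(699 nm) = 0.0927 × (550/699)⁴ × 5.0593 = 0.0927 × 0.3833 × 5.0593 = 0.1798.
τ(412 nm) = 0.0927 × (550/412)⁴ × 5.0593 = 0.0927 × 3.1759 × 5.0593 = 1.4895.
T(699)/T(412) = exp(τ_B − τ_A) = exp(1.3097) = 3.7050.

3.71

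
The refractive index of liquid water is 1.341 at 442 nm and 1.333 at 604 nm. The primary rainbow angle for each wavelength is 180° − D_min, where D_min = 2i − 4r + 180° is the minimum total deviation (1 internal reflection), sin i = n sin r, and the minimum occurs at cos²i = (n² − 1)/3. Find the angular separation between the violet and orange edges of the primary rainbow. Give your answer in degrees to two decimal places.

1.15°

At 442 nm (n = 1.341): cos²i = 0.26609 → i = 58.946°, r = 39.705°, D_min = 139.071°, rainbow angle = 40.929°.
At 604 nm (n = 1.333): cos²i = 0.25896 → i = 59.410°, r = 40.225°, D_min = 137.922°, rainbow angle = 42.078°.
Angular width = |40.929° − 42.078°| = 1.149°.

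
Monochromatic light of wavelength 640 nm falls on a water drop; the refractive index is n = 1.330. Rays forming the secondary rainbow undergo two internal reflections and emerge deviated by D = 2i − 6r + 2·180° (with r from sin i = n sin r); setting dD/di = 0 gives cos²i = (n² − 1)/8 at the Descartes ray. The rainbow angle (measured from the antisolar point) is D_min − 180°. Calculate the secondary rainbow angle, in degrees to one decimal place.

cos²i = (1.76890 − 1)/8 = 0.09611; i = arccos(0.31002) = 71.940°.
sin r = sin 71.940°/1.330 = 0.71483; r = 45.630°.
D_min = 2·71.940° − 6·45.630° + 360° = 230.101°.
Rainbow angle = D_min − 180° = 50.101°.

50.1°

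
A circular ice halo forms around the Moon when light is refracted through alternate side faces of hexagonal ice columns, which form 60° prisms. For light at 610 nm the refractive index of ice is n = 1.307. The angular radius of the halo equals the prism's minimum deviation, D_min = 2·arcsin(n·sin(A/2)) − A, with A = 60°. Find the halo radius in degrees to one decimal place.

21.6°

n·sin(A/2) = 1.307 × sin 30° = 1.307 × 0.5000 = 0.6535.
D_min = 2·arcsin(0.6535) − 60° = 2 × 40.806° − 60° = 21.612°.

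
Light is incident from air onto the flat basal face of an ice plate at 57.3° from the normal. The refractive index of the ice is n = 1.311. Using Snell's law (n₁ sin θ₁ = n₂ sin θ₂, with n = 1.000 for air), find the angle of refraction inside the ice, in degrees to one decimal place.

Snell: sin θ_r = sin θ_i / n = sin 57.3° / 1.311 = 0.8415 / 1.311 = 0.6419.
θ_r = arcsin(0.6419) = 39.93°.

39.9°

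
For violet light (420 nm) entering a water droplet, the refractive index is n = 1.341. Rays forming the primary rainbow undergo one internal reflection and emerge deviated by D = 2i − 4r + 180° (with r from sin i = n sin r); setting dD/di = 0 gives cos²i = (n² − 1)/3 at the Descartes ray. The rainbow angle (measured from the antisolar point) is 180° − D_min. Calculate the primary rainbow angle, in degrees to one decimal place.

cos²i = (1.79828 − 1)/3 = 0.26609; i = arccos(0.51584) = 58.946°.
sin r = sin 58.946°/1.341 = 0.63884; r = 39.705°.
D_min = 2·58.946° − 4·39.705° + 180° = 139.071°.
Rainbow angle = 180° − D_min = 40.929°.

40.9°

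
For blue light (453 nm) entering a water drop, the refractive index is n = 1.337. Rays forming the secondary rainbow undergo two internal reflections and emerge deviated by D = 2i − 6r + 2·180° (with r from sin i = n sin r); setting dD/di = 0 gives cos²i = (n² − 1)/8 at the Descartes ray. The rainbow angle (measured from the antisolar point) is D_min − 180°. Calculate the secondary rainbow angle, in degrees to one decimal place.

51.9°

cos²i = (1.78757 − 1)/8 = 0.09845; i = arccos(0.31376) = 71.714°.
sin r = sin 71.714°/1.337 = 0.71017; r = 45.249°.
D_min = 2·71.714° − 6·45.249° + 360° = 231.934°.
Rainbow angle = D_min − 180° = 51.934°.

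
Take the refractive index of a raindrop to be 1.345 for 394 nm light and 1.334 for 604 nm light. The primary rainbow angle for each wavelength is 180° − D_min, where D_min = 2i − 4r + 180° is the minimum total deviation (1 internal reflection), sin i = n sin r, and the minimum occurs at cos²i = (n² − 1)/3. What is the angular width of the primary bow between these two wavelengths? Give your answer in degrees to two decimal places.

At 394 nm (n = 1.345): cos²i = 0.26967 → i = 58.715°, r = 39.448°, D_min = 139.635°, rainbow angle = 40.365°.
At 604 nm (n = 1.334): cos²i = 0.25985 → i = 59.352°, r = 40.159°, D_min = 138.067°, rainbow angle = 41.933°.
Angular width = |40.365° − 41.933°| = 1.568°.

1.57°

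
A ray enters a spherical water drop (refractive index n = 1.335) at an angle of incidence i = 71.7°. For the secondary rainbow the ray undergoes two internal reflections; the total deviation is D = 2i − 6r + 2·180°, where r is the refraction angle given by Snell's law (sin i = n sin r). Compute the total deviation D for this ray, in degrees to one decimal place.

231.4°

sin r = sin 71.7° / 1.335 = 0.9494/1.335 = 0.7112; r = 45.33°.
D = 2·71.7° − 6·45.33° + 2·180° = 143.40° − 271.99° + 360° = 231.41°.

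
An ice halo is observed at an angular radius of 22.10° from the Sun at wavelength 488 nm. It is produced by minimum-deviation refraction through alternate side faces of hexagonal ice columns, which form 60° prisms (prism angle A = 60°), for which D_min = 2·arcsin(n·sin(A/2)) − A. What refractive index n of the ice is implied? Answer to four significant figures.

1.313

Rearranging: n = sin((D_min + A)/2) / sin(A/2).
(D_min + A)/2 = (22.10° + 60°)/2 = 41.050°.
n = sin 41.050° / sin 30° = 0.6567 / 0.5000 = 1.3134.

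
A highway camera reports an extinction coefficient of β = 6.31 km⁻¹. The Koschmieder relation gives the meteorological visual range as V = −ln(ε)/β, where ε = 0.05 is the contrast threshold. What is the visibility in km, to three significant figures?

0.475 km

V = −ln(0.05) / 6.31 = 2.996 / 6.31 = 0.4748 km.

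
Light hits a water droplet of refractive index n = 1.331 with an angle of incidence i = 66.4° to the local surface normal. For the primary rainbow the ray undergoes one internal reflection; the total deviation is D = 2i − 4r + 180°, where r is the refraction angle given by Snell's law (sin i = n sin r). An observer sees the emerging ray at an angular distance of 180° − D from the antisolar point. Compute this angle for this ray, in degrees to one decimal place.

sin r = sin 66.4° / 1.331 = 0.9164/1.331 = 0.6885; r = 43.51°.
D = 2·66.4° − 4·43.51° + 180° = 132.80° − 174.04° + 180° = 138.76°.
Angle from antisolar point = 180° − D = 41.24°.

41.2°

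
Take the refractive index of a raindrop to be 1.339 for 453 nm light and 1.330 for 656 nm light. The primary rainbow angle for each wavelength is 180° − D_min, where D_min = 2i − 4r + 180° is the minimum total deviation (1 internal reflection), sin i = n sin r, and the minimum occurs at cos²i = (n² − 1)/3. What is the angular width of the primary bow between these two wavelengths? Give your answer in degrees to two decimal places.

1.30°

At 453 nm (n = 1.339): cos²i = 0.26431 → i = 59.062°, r = 39.834°, D_min = 138.786°, rainbow angle = 41.214°.
At 656 nm (n = 1.330): cos²i = 0.25630 → i = 59.585°, r = 40.422°, D_min = 137.484°, rainbow angle = 42.516°.
Angular width = |41.214° − 42.516°| = 1.303°.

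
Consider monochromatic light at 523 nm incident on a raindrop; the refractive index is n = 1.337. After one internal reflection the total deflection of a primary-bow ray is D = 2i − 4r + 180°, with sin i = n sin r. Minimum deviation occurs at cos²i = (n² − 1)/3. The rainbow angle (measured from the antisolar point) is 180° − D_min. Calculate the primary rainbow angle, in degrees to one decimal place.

cos²i = (1.78757 − 1)/3 = 0.26252; i = arccos(0.51237) = 59.178°.
sin r = sin 59.178°/1.337 = 0.64231; r = 39.964°.
D_min = 2·59.178° − 4·39.964° + 180° = 138.500°.
Rainbow angle = 180° − D_min = 41.500°.

41.5°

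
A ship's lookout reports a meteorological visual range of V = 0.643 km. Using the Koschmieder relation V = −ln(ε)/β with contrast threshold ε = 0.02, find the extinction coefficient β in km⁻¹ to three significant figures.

β = −ln(0.02) / V = 3.912 / 0.643 = 6.0840 km⁻¹.

6.08 km⁻¹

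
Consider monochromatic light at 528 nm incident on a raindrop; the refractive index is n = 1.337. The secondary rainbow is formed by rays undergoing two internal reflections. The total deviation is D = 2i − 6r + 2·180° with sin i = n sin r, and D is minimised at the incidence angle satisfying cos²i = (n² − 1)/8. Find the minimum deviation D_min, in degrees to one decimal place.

cos²i = (1.78757 − 1)/8 = 0.09845; i = arccos(0.31376) = 71.714°.
sin r = sin 71.714°/1.337 = 0.71017; r = 45.249°.
D_min = 2·71.714° − 6·45.249° + 360° = 231.934°.

231.9°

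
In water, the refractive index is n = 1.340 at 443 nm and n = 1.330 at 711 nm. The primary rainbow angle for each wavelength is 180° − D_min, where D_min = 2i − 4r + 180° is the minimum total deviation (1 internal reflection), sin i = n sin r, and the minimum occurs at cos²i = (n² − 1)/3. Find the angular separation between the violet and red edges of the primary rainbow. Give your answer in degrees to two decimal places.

At 443 nm (n = 1.340): cos²i = 0.26520 → i = 59.004°, r = 39.770°, D_min = 138.929°, rainbow angle = 41.071°.
At 711 nm (n = 1.330): cos²i = 0.25630 → i = 59.585°, r = 40.422°, D_min = 137.484°, rainbow angle = 42.516°.
Angular width = |41.071° − 42.516°| = 1.445°.

1.45°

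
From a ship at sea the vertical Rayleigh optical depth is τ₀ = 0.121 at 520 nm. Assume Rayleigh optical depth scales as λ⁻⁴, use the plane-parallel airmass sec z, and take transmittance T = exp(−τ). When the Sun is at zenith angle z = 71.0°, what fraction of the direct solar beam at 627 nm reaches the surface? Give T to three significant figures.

0.839

sec 71.0° = 3.0716.
τ = 0.121 × (520/627)⁴ × 3.0716 = 0.121 × 0.4731 × 3.0716 = 0.1758.
T = exp(−0.1758) = 0.8388.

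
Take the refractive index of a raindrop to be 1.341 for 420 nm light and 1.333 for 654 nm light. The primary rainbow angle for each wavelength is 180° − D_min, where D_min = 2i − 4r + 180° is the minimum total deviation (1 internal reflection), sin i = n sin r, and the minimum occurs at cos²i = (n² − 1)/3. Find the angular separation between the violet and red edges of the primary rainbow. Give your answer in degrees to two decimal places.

1.15°

At 420 nm (n = 1.341): cos²i = 0.26609 → i = 58.946°, r = 39.705°, D_min = 139.071°, rainbow angle = 40.929°.
At 654 nm (n = 1.333): cos²i = 0.25896 → i = 59.410°, r = 40.225°, D_min = 137.922°, rainbow angle = 42.078°.
Angular width = |40.929° − 42.078°| = 1.149°.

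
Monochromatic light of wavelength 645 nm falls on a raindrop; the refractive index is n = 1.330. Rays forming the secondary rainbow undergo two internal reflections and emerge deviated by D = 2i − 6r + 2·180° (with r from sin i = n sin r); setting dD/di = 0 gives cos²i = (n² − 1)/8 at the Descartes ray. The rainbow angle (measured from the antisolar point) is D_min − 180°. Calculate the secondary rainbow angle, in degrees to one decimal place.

50.1°

cos²i = (1.76890 − 1)/8 = 0.09611; i = arccos(0.31002) = 71.940°.
sin r = sin 71.940°/1.330 = 0.71483; r = 45.630°.
D_min = 2·71.940° − 6·45.630° + 360° = 230.101°.
Rainbow angle = D_min − 180° = 50.101°.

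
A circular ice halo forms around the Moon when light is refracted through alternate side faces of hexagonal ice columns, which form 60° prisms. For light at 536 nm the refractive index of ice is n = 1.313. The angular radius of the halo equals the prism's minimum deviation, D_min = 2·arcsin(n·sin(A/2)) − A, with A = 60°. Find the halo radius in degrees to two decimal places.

22.07°

n·sin(A/2) = 1.313 × sin 30° = 1.313 × 0.5000 = 0.6565.
D_min = 2·arcsin(0.6565) − 60° = 2 × 41.033° − 60° = 22.067°.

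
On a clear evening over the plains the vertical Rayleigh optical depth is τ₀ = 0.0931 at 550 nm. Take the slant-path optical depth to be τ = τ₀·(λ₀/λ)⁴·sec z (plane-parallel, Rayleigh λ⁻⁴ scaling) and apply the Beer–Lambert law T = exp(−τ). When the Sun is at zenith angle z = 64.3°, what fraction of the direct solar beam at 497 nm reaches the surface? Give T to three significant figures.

sec 64.3° = 2.3060.
τ = 0.0931 × (550/497)⁴ × 2.3060 = 0.0931 × 1.4998 × 2.3060 = 0.3220.
T = exp(−0.3220) = 0.7247.

0.725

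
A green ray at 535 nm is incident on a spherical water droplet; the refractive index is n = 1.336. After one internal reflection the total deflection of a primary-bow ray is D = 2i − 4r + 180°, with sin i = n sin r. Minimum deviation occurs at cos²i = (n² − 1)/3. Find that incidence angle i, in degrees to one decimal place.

59.2°

cos²i = (1.336² − 1)/3 = (1.78490 − 1)/3 = 0.26163.
cos i = 0.51150, so i = 59.236°.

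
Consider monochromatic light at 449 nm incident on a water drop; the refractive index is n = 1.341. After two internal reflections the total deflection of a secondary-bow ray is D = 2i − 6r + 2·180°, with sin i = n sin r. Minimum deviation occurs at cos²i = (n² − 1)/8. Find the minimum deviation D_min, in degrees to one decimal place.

cos²i = (1.79828 − 1)/8 = 0.09979; i = arccos(0.31589) = 71.586°.
sin r = sin 71.586°/1.341 = 0.70753; r = 45.034°.
D_min = 2·71.586° − 6·45.034° + 360° = 232.966°.

233.0°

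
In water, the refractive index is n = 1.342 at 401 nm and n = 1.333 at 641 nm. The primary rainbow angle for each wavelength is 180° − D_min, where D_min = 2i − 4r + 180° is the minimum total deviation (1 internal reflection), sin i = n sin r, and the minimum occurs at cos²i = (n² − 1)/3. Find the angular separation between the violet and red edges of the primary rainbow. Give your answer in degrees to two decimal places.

1.29°

At 401 nm (n = 1.342): cos²i = 0.26699 → i = 58.888°, r = 39.641°, D_min = 139.213°, rainbow angle = 40.787°.
At 641 nm (n = 1.333): cos²i = 0.25896 → i = 59.410°, r = 40.225°, D_min = 137.922°, rainbow angle = 42.078°.
Angular width = |40.787° − 42.078°| = 1.291°.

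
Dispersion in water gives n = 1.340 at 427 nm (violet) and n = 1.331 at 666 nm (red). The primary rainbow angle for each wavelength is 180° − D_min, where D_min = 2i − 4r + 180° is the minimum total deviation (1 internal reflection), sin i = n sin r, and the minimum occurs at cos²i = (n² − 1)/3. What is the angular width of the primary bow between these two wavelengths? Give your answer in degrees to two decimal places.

1.30°

At 427 nm (n = 1.340): cos²i = 0.26520 → i = 59.004°, r = 39.770°, D_min = 138.929°, rainbow angle = 41.071°.
At 666 nm (n = 1.331): cos²i = 0.25719 → i = 59.527°, r = 40.356°, D_min = 137.630°, rainbow angle = 42.370°.
Angular width = |41.071° − 42.370°| = 1.299°.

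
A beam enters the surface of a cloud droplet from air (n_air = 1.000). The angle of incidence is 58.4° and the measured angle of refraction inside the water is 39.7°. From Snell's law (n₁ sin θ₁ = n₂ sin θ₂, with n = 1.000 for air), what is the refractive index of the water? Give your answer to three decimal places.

1.333

n = sin θ_i / sin θ_r = sin 58.4° / sin 39.7° = 0.8517 / 0.6388 = 1.3334.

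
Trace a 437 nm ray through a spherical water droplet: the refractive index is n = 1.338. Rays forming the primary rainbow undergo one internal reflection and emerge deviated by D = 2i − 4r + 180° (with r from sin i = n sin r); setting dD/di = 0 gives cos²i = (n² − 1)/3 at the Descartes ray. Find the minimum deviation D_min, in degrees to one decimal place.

138.6°

cos²i = (1.79024 − 1)/3 = 0.26341; i = arccos(0.51324) = 59.120°.
sin r = sin 59.120°/1.338 = 0.64144; r = 39.899°.
D_min = 2·59.120° − 4·39.899° + 180° = 138.643°.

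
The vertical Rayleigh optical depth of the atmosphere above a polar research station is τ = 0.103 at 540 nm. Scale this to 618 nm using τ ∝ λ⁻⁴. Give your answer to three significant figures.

0.0600

τ(618 nm) = τ(540 nm) × (540/618)⁴ = 0.103 × (0.8738)⁴ = 0.103 × 0.5829 = 0.0600.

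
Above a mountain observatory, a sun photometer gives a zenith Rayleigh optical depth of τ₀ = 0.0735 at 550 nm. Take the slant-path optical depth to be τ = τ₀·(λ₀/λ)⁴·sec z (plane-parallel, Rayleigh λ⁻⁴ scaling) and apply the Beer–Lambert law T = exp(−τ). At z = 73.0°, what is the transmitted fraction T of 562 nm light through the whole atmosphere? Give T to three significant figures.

0.794

sec 73.0° = 3.4203.
τ = 0.0735 × (550/562)⁴ × 3.4203 = 0.0735 × 0.9173 × 3.4203 = 0.2306.
T = exp(−0.2306) = 0.7941.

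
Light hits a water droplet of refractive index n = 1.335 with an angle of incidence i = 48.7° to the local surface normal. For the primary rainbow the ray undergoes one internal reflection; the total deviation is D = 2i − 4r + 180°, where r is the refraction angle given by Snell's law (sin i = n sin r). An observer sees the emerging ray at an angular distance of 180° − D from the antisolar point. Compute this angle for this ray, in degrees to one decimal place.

39.6°

sin r = sin 48.7° / 1.335 = 0.7513/1.335 = 0.5627; r = 34.25°.
D = 2·48.7° − 4·34.25° + 180° = 97.40° − 136.98° + 180° = 140.42°.
Angle from antisolar point = 180° − D = 39.58°.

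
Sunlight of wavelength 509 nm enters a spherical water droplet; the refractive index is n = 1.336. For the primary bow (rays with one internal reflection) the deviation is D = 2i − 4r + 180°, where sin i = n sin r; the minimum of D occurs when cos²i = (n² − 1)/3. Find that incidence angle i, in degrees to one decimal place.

cos²i = (1.336² − 1)/3 = (1.78490 − 1)/3 = 0.26163.
cos i = 0.51150, so i = 59.236°.

59.2°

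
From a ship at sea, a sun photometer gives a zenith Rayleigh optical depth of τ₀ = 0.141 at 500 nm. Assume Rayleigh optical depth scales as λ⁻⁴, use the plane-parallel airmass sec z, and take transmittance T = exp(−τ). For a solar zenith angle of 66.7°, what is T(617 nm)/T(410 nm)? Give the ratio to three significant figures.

1.89

Airmass: sec 66.7° = 2.5282.
τ(617 nm) = 0.141 × (500/617)⁴ × 2.5282 = 0.141 × 0.4313 × 2.5282 = 0.1537.
τ(410 nm) = 0.141 × (500/410)⁴ × 2.5282 = 0.141 × 2.2118 × 2.5282 = 0.7884.
T(617)/T(410) = exp(τ_B − τ_A) = exp(0.6347) = 1.8865.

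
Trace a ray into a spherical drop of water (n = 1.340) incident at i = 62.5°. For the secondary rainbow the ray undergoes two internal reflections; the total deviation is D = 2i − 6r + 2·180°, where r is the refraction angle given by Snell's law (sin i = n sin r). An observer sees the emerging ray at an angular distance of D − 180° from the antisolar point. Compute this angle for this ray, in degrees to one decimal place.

56.3°

sin r = sin 62.5° / 1.340 = 0.8870/1.340 = 0.6619; r = 41.45°.
D = 2·62.5° − 6·41.45° + 2·180° = 125.00° − 248.69° + 360° = 236.31°.
Angle from antisolar point = D − 180° = 56.31°.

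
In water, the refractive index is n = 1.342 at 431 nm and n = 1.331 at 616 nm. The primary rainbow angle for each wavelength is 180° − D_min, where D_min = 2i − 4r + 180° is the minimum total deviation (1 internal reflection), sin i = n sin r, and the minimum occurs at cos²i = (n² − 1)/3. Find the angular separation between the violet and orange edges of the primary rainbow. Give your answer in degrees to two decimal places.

1.58°

At 431 nm (n = 1.342): cos²i = 0.26699 → i = 58.888°, r = 39.641°, D_min = 139.213°, rainbow angle = 40.787°.
At 616 nm (n = 1.331): cos²i = 0.25719 → i = 59.527°, r = 40.356°, D_min = 137.630°, rainbow angle = 42.370°.
Angular width = |40.787° − 42.370°| = 1.583°.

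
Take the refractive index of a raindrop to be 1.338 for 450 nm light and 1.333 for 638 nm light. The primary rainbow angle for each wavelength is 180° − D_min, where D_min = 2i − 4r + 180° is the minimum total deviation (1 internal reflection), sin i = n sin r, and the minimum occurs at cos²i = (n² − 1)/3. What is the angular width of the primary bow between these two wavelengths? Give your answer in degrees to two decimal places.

0.72°

At 450 nm (n = 1.338): cos²i = 0.26341 → i = 59.120°, r = 39.899°, D_min = 138.643°, rainbow angle = 41.357°.
At 638 nm (n = 1.333): cos²i = 0.25896 → i = 59.410°, r = 40.225°, D_min = 137.922°, rainbow angle = 42.078°.
Angular width = |41.357° − 42.078°| = 0.722°.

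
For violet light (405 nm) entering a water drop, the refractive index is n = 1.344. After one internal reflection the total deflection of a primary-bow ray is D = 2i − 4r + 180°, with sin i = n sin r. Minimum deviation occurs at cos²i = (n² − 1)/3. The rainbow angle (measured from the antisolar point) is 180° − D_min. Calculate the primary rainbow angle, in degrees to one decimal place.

40.5°

cos²i = (1.80634 − 1)/3 = 0.26878; i = arccos(0.51844) = 58.772°.
sin r = sin 58.772°/1.344 = 0.63625; r = 39.512°.
D_min = 2·58.772° − 4·39.512° + 180° = 139.495°.
Rainbow angle = 180° − D_min = 40.505°.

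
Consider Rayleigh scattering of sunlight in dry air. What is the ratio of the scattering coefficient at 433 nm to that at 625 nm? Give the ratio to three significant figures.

Rayleigh scattering ∝ λ⁻⁴, so the ratio of coefficients is the inverse fourth power of the wavelength ratio.
σ(433)/σ(625) = (625/433)⁴ = (1.4434)⁴ = 4.341.

4.34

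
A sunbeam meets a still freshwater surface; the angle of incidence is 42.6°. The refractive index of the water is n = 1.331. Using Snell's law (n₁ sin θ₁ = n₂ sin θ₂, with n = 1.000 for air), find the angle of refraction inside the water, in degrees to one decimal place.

30.6°

Snell: sin θ_r = sin θ_i / n = sin 42.6° / 1.331 = 0.6769 / 1.331 = 0.5085.
θ_r = arcsin(0.5085) = 30.57°.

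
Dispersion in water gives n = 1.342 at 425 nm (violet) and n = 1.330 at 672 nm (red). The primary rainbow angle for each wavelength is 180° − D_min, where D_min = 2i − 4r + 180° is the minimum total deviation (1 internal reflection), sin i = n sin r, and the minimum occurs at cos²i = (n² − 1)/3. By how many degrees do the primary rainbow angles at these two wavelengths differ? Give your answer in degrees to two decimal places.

At 425 nm (n = 1.342): cos²i = 0.26699 → i = 58.888°, r = 39.641°, D_min = 139.213°, rainbow angle = 40.787°.
At 672 nm (n = 1.330): cos²i = 0.25630 → i = 59.585°, r = 40.422°, D_min = 137.484°, rainbow angle = 42.516°.
Angular width = |40.787° − 42.516°| = 1.729°.

1.73°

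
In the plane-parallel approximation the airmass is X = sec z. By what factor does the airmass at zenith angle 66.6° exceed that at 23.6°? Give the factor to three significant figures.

X(66.6°)/X(23.6°) = sec 66.6° / sec 23.6° = cos 23.6° / cos 66.6° = 0.9164/0.3971 = 2.3074.

2.31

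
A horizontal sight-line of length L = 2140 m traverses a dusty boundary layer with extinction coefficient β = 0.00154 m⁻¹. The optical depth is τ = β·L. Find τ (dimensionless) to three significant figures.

3.30

τ = β·L = 0.00154 × 2140 = 3.2956.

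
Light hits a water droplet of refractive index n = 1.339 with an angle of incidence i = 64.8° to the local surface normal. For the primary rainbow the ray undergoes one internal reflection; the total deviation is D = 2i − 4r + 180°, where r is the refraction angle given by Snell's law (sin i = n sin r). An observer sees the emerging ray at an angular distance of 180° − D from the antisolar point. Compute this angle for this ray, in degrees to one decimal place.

sin r = sin 64.8° / 1.339 = 0.9048/1.339 = 0.6757; r = 42.51°.
D = 2·64.8° − 4·42.51° + 180° = 129.60° − 170.05° + 180° = 139.55°.
Angle from antisolar point = 180° − D = 40.45°.

40.4°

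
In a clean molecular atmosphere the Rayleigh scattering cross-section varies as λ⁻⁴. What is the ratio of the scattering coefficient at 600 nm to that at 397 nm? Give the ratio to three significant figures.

0.192

Rayleigh scattering ∝ λ⁻⁴, so the ratio of coefficients is the inverse fourth power of the wavelength ratio.
σ(600)/σ(397) = (397/600)⁴ = (0.6617)⁴ = 0.1917.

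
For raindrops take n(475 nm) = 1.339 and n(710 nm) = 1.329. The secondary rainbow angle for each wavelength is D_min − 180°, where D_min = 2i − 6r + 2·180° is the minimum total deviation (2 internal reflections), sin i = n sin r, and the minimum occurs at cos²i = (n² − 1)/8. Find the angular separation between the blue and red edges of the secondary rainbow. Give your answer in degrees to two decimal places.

2.61°

At 475 nm (n = 1.339): cos²i = 0.09912 → i = 71.650°, r = 45.141°, D_min = 232.451°, rainbow angle = 52.451°.
At 710 nm (n = 1.329): cos²i = 0.09578 → i = 71.972°, r = 45.685°, D_min = 229.837°, rainbow angle = 49.837°.
Angular width = |52.451° − 49.837°| = 2.614°.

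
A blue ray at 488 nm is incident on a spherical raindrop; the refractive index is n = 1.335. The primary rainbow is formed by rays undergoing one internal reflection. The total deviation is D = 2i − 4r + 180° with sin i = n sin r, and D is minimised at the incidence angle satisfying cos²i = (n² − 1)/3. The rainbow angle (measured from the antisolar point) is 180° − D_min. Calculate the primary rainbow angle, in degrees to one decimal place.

41.8°

cos²i = (1.78222 − 1)/3 = 0.26074; i = arccos(0.51063) = 59.294°.
sin r = sin 59.294°/1.335 = 0.64405; r = 40.094°.
D_min = 2·59.294° − 4·40.094° + 180° = 138.212°.
Rainbow angle = 180° − D_min = 41.788°.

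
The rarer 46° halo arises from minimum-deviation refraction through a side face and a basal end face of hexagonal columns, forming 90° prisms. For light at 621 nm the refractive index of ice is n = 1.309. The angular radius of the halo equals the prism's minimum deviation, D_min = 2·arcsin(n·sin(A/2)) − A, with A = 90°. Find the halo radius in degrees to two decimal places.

45.52°

n·sin(A/2) = 1.309 × sin 45° = 1.309 × 0.7071 = 0.9256.
D_min = 2·arcsin(0.9256) − 90° = 2 × 67.759° − 90° = 45.519°.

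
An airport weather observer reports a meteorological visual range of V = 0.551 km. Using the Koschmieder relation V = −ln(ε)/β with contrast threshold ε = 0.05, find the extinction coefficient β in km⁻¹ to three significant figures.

β = −ln(0.05) / V = 2.996 / 0.551 = 5.4369 km⁻¹.

5.44 km⁻¹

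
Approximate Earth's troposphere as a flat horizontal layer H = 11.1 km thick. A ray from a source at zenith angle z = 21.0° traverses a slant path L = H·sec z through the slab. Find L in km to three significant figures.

11.9 km

sec z = 1/cos 21.0° = 1.0711.
L = 11.1 × 1.0711 = 11.890 km.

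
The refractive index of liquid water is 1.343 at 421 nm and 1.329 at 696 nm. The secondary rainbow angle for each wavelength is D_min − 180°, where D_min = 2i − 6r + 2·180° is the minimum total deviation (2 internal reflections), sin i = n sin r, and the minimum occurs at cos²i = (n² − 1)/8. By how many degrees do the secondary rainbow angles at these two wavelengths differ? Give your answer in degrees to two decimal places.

3.64°

At 421 nm (n = 1.343): cos²i = 0.10046 → i = 71.522°, r = 44.928°, D_min = 233.478°, rainbow angle = 53.478°.
At 696 nm (n = 1.329): cos²i = 0.09578 → i = 71.972°, r = 45.685°, D_min = 229.837°, rainbow angle = 49.837°.
Angular width = |53.478° − 49.837°| = 3.641°.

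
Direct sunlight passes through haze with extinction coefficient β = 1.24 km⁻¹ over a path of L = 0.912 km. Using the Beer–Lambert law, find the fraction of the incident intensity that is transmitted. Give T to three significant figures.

τ = β·L = 1.24 × 0.912 = 1.1309.
T = exp(−1.1309) = 0.3227.

0.323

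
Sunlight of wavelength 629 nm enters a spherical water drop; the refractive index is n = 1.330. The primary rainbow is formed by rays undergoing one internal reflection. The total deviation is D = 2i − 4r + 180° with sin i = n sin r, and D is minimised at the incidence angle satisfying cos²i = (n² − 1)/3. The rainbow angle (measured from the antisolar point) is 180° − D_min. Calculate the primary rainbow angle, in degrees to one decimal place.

cos²i = (1.76890 − 1)/3 = 0.25630; i = arccos(0.50626) = 59.585°.
sin r = sin 59.585°/1.330 = 0.64841; r = 40.422°.
D_min = 2·59.585° − 4·40.422° + 180° = 137.484°.
Rainbow angle = 180° − D_min = 42.516°.

42.5°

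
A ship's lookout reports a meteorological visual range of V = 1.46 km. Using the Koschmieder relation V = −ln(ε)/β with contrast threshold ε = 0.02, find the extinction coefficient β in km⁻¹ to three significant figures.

2.68 km⁻¹

β = −ln(0.02) / V = 3.912 / 1.46 = 2.6795 km⁻¹.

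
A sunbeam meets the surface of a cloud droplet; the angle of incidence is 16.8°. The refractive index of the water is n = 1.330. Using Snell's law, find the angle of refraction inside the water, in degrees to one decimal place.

Snell: sin θ_r = sin θ_i / n = sin 16.8° / 1.330 = 0.2890 / 1.330 = 0.2173.
θ_r = arcsin(0.2173) = 12.55°.

12.6°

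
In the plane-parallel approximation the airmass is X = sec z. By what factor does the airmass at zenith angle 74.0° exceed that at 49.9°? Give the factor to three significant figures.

2.34

X(74.0°)/X(49.9°) = sec 74.0° / sec 49.9° = cos 49.9° / cos 74.0° = 0.6441/0.2756 = 2.3369.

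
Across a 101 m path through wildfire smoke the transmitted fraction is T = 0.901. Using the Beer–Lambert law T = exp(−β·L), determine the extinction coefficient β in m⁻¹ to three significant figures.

Beer–Lambert: T = exp(−βL) ⇒ β = −ln(T)/L = −ln(0.901)/101 = 0.1043/101 = 0.001032 m⁻¹.

0.00103 m⁻¹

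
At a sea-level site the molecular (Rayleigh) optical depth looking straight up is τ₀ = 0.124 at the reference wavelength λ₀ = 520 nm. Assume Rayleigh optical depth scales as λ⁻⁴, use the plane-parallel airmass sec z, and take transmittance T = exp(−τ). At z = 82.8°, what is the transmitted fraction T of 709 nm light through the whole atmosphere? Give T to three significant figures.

sec 82.8° = 7.9787.
τ = 0.124 × (520/709)⁴ × 7.9787 = 0.124 × 0.2894 × 7.9787 = 0.2863.
T = exp(−0.2863) = 0.7511.

0.751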